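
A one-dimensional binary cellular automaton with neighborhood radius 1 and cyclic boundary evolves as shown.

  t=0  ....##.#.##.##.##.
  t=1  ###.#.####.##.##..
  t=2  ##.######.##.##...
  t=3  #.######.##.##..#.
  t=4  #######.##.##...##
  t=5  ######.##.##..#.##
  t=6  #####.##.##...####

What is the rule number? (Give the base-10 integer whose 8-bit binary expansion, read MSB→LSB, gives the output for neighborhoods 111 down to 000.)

173

  [7] ### => #  t=1,i=1
  [6] ##. => .  t=0,i=5
  [5] #.# => #  t=0,i=6
  [4] #.. => .  t=0,i=17
  [3] .## => #  t=0,i=4
  [2] .#. => #  t=0,i=7
  [1] ..# => .  t=0,i=3
  [0] ... => #  t=0,i=0
  bits 10101101 = 173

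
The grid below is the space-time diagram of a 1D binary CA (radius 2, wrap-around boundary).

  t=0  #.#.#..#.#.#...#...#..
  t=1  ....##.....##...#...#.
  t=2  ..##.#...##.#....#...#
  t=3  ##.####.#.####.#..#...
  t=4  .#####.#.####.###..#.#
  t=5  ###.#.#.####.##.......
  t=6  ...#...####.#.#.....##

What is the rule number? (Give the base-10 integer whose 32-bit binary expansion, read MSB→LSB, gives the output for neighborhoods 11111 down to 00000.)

1285077770

  #####|.  b31=0 t=4,i=3
  ####.|#  b30=1 t=3,i=5
  ###.#|.  b29=0 t=3,i=6
  ###..|.  b28=0 t=4,i=16
  ##.##|#  b27=1 t=3,i=2
  ##.#.|#  b26=1 t=2,i=4
  ##..#|.  b25=0 t=4,i=17
  ##...|.  b24=0 t=1,i=6
  #.###|#  b23=1 t=3,i=3
  #.##.|.  b22=0 t=5,i=13
  #.#.#|.  b21=0 t=0,i=2
  #.#..|#  b20=1 t=0,i=4
  #..##|#  b19=1 t=2,i=1
  #..#.|.  b18=0 t=0,i=6
  #...#|.  b17=0 t=0,i=13
  #....|.  b16=0 t=1,i=0
  .####|#  b15=1 t=3,i=4
  .###.|.  b14=0 t=4,i=15
  .##.#|#  b13=1 t=2,i=3
  .##..|#  b12=1 t=1,i=5
  .#.##|#  b11=1 t=3,i=9
  .#.#.|.  b10=0 t=0,i=1
  .#..#|#  b9=1 t=0,i=5
  .#...|#  b8=1 t=0,i=12
  ..###|.  b7=0 t=5,i=0
  ..##.|.  b6=0 t=1,i=4
  ..#.#|.  b5=0 t=0,i=0
  ..#..|.  b4=0 t=0,i=15
  ...##|#  b3=1 t=1,i=3
  ...#.|.  b2=0 t=0,i=14
  ....#|#  b1=1 t=1,i=2
  .....|.  b0=0 t=1,i=1
  bits 01001100100110001011101100001010 = 1285077770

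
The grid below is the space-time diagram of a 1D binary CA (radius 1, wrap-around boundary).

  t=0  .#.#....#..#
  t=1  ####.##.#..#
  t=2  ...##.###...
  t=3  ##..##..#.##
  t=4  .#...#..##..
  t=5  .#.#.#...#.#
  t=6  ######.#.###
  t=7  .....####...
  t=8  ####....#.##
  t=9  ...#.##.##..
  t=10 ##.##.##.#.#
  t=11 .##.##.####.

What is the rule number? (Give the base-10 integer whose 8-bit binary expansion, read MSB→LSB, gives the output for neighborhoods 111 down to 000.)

101

  nb ###: next=.  (t=1,i=0, bit7=0)
  nb ##.: next=#  (t=1,i=3, bit6=1)
  nb #.#: next=#  (t=0,i=0, bit5=1)
  nb #..: next=.  (t=0,i=4, bit4=0)
  nb .##: next=.  (t=1,i=5, bit3=0)
  nb .#.: next=#  (t=0,i=1, bit2=1)
  nb ..#: next=.  (t=0,i=7, bit1=0)
  nb ...: next=#  (t=0,i=5, bit0=1)
  bits 01100101 = 101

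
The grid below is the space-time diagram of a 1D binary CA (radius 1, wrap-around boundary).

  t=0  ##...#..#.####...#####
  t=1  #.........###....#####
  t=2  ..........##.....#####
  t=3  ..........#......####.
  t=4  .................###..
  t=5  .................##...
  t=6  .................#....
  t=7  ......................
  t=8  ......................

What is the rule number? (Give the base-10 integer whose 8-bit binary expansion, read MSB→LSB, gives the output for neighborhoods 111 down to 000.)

136

  [7] ### => #  t=0,i=0
  [6] ##. => .  t=0,i=1
  [5] #.# => .  t=0,i=9
  [4] #.. => .  t=0,i=2
  [3] .## => #  t=0,i=10
  [2] .#. => .  t=0,i=5
  [1] ..# => .  t=0,i=4
  [0] ... => .  t=0,i=3
  bits 10001000 = 136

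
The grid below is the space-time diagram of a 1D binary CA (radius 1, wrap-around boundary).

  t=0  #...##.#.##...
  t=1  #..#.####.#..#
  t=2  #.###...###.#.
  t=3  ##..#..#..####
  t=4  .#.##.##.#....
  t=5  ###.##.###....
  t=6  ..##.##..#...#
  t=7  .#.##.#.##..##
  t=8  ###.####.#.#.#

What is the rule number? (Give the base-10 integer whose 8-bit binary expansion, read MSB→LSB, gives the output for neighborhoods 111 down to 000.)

  [7] ### => .  t=1,i=6
  [6] ##. => #  t=0,i=5
  [5] #.# => #  t=0,i=6
  [4] #.. => .  t=0,i=1
  [3] .## => .  t=0,i=4
  [2] .#. => #  t=0,i=0
  [1] ..# => #  t=0,i=3
  [0] ... => .  t=0,i=2
  bits 01100110 = 102

102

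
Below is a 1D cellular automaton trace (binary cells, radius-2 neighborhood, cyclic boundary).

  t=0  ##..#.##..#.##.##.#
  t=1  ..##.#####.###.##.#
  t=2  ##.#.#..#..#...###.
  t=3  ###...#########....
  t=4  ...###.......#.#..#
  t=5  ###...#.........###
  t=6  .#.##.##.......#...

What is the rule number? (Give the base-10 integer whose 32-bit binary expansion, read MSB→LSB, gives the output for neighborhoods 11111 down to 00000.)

1204697880

  ##### -> .   bit 31 = 0  t=1,i=7
  ####. -> #   bit 30 = 1  t=1,i=8
  ###.# -> .   bit 29 = 0  t=1,i=9
  ###.. -> .   bit 28 = 0  t=0,i=1
  ##.## -> .   bit 27 = 0  t=0,i=14
  ##.#. -> #   bit 26 = 1  t=1,i=17
  ##..# -> #   bit 25 = 1  t=0,i=2
  ##... -> #   bit 24 = 1  t=3,i=3
  #.### -> #   bit 23 = 1  t=0,i=18
  #.##. -> #   bit 22 = 1  t=0,i=6
  #.#.# -> .   bit 21 = 0  t=2,i=3
  #.#.. -> .   bit 20 = 0  t=1,i=18
  #..## -> #   bit 19 = 1  t=1,i=1
  #..#. -> #   bit 18 = 1  t=0,i=3
  #...# -> #   bit 17 = 1  t=2,i=13
  #.... -> .   bit 16 = 0  t=3,i=16
  .#### -> .   bit 15 = 0  t=1,i=6
  .###. -> .   bit 14 = 0  t=0,i=0
  .##.# -> #   bit 13 = 1  t=0,i=13
  .##.. -> #   bit 12 = 1  t=0,i=7
  .#.## -> #   bit 11 = 1  t=0,i=5
  .#.#. -> .   bit 10 = 0  t=2,i=4
  .#..# -> #   bit 9 = 1  t=1,i=0
  .#... -> #   bit 8 = 1  t=2,i=12
  ..### -> .   bit 7 = 0  t=2,i=15
  ..##. -> .   bit 6 = 0  t=1,i=2
  ..#.# -> .   bit 5 = 0  t=0,i=4
  ..#.. -> #   bit 4 = 1  t=2,i=8
  ...## -> #   bit 3 = 1  t=2,i=14
  ...#. -> .   bit 2 = 0  t=4,i=12
  ....# -> .   bit 1 = 0  t=3,i=17
  ..... -> .   bit 0 = 0  t=4,i=8
  bits 01000111110011100011101100011000 = 1204697880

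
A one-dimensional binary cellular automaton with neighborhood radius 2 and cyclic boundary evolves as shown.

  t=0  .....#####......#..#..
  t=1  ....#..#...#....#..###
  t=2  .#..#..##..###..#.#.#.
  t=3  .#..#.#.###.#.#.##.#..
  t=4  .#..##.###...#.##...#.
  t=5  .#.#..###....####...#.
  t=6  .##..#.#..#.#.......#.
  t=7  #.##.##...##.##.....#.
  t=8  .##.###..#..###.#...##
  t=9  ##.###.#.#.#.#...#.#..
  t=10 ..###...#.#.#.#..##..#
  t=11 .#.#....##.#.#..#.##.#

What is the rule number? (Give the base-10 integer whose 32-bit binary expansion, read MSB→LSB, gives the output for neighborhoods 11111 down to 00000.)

2328452408

  nb #####: next=#  (t=0,i=7, bit31=1)
  nb ####.: next=.  (t=0,i=8, bit30=0)
  nb ###.#: next=.  (t=3,i=10, bit29=0)
  nb ###..: next=.  (t=0,i=9, bit28=0)
  nb ##.##: next=#  (t=4,i=6, bit27=1)
  nb ##.#.: next=.  (t=3,i=11, bit26=0)
  nb ##..#: next=#  (t=2,i=9, bit25=1)
  nb ##...: next=.  (t=0,i=10, bit24=0)
  nb #.###: next=#  (t=3,i=8, bit23=1)
  nb #.##.: next=#  (t=3,i=16, bit22=1)
  nb #.#.#: next=.  (t=2,i=18, bit21=0)
  nb #.#..: next=.  (t=2,i=20, bit20=0)
  nb #..##: next=#  (t=1,i=18, bit19=1)
  nb #..#.: next=.  (t=0,i=18, bit18=0)
  nb #...#: next=.  (t=1,i=9, bit17=0)
  nb #....: next=#  (t=0,i=11, bit16=1)
  nb .####: next=.  (t=0,i=6, bit15=0)
  nb .###.: next=#  (t=1,i=20, bit14=1)
  nb .##.#: next=.  (t=3,i=17, bit13=0)
  nb .##..: next=#  (t=2,i=8, bit12=1)
  nb .#.##: next=#  (t=3,i=7, bit11=1)
  nb .#.#.: next=#  (t=2,i=17, bit10=1)
  nb .#..#: next=.  (t=0,i=17, bit9=0)
  nb .#...: next=#  (t=0,i=20, bit8=1)
  nb ..###: next=.  (t=0,i=5, bit7=0)
  nb ..##.: next=.  (t=2,i=7, bit6=0)
  nb ..#.#: next=#  (t=2,i=16, bit5=1)
  nb ..#..: next=#  (t=0,i=16, bit4=1)
  nb ...##: next=#  (t=0,i=4, bit3=1)
  nb ...#.: next=.  (t=0,i=15, bit2=0)
  nb ....#: next=.  (t=0,i=3, bit1=0)
  nb .....: next=.  (t=0,i=0, bit0=0)
  bits 10001010110010010101110100111000 = 2328452408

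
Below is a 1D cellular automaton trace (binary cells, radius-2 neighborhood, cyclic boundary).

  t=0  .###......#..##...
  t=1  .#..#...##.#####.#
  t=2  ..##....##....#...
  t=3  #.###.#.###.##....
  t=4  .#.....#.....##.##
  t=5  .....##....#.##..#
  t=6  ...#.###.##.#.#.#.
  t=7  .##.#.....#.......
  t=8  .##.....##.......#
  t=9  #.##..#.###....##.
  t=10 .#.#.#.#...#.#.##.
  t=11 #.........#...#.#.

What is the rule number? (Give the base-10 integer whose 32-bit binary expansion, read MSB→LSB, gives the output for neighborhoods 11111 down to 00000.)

  #####|.  b31=0 t=1,i=13
  ####.|#  b30=1 t=1,i=14
  ###.#|.  b29=0 t=1,i=15
  ###..|.  b28=0 t=0,i=3
  ##.##|.  b27=0 t=1,i=10
  ##.#.|.  b26=0 t=1,i=16
  ##..#|.  b25=0 t=5,i=15
  ##...|#  b24=1 t=0,i=4
  #.###|.  b23=0 t=1,i=11
  #.##.|.  b22=0 t=3,i=12
  #.#.#|.  b21=0 t=1,i=17
  #.#..|.  b20=0 t=1,i=1
  #..##|#  b19=1 t=0,i=12
  #..#.|#  b18=1 t=1,i=3
  #...#|.  b17=0 t=1,i=6
  #....|.  b16=0 t=0,i=5
  .####|.  b15=0 t=1,i=12
  .###.|.  b14=0 t=0,i=2
  .##.#|#  b13=1 t=1,i=9
  .##..|#  b12=1 t=0,i=14
  .#.##|#  b11=1 t=3,i=1
  .#.#.|.  b10=0 t=1,i=0
  .#..#|#  b9=1 t=0,i=11
  .#...|.  b8=0 t=1,i=5
  ..###|#  b7=1 t=0,i=1
  ..##.|#  b6=1 t=0,i=13
  ..#.#|.  b5=0 t=3,i=0
  ..#..|.  b4=0 t=0,i=10
  ...##|.  b3=0 t=0,i=0
  ...#.|#  b2=1 t=0,i=9
  ....#|#  b1=1 t=0,i=8
  .....|.  b0=0 t=0,i=6
  bits 01000001000011000011101011000110 = 1091320518

1091320518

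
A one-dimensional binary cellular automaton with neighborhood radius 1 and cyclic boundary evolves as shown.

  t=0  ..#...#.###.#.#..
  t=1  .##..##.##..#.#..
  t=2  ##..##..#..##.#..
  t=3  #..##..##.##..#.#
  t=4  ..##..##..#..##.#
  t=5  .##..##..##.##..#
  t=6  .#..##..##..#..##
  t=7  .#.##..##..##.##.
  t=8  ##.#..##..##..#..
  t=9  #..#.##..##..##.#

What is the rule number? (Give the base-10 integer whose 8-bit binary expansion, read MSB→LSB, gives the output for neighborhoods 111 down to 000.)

  nb ###: next=#  (t=0,i=9, bit7=1)
  nb ##.: next=.  (t=0,i=10, bit6=0)
  nb #.#: next=.  (t=0,i=7, bit5=0)
  nb #..: next=.  (t=0,i=3, bit4=0)
  nb .##: next=#  (t=0,i=8, bit3=1)
  nb .#.: next=#  (t=0,i=2, bit2=1)
  nb ..#: next=#  (t=0,i=1, bit1=1)
  nb ...: next=.  (t=0,i=0, bit0=0)
  bits 10001110 = 142

142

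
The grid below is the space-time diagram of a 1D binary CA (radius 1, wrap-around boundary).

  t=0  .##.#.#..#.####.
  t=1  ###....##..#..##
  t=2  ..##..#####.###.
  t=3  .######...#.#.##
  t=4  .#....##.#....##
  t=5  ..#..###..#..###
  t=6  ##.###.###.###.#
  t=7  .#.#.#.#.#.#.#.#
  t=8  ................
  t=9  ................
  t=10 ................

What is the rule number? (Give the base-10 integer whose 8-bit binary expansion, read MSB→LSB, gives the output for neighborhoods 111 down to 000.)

  ###|.  b7=0 t=0,i=12
  ##.|#  b6=1 t=0,i=2
  #.#|.  b5=0 t=0,i=3
  #..|#  b4=1 t=0,i=7
  .##|#  b3=1 t=0,i=1
  .#.|.  b2=0 t=0,i=4
  ..#|#  b1=1 t=0,i=0
  ...|.  b0=0 t=1,i=4
  bits 01011010 = 90

90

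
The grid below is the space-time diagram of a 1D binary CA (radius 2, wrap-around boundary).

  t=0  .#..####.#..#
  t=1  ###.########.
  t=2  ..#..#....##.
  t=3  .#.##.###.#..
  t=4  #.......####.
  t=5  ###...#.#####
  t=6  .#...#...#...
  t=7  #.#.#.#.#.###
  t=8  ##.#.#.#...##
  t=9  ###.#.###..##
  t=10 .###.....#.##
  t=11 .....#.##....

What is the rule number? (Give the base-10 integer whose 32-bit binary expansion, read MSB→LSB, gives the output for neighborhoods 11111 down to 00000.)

  nb #####: next=.  (t=1,i=6, bit31=0)
  nb ####.: next=#  (t=0,i=6, bit30=1)
  nb ###.#: next=#  (t=0,i=7, bit29=1)
  nb ###..: next=.  (t=5,i=2, bit28=0)
  nb ##.##: next=.  (t=1,i=3, bit27=0)
  nb ##.#.: next=#  (t=0,i=8, bit26=1)
  nb ##..#: next=#  (t=9,i=9, bit25=1)
  nb ##...: next=.  (t=2,i=12, bit24=0)
  nb #.###: next=.  (t=1,i=0, bit23=0)
  nb #.##.: next=.  (t=3,i=3, bit22=0)
  nb #.#.#: next=.  (t=7,i=2, bit21=0)
  nb #.#..: next=#  (t=0,i=1, bit20=1)
  nb #..##: next=.  (t=0,i=3, bit19=0)
  nb #..#.: next=#  (t=0,i=11, bit18=1)
  nb #...#: next=.  (t=2,i=0, bit17=0)
  nb #....: next=#  (t=2,i=7, bit16=1)
  nb .####: next=#  (t=0,i=5, bit15=1)
  nb .###.: next=.  (t=1,i=1, bit14=0)
  nb .##.#: next=.  (t=3,i=4, bit13=0)
  nb .##..: next=.  (t=2,i=11, bit12=0)
  nb .#.##: next=.  (t=3,i=2, bit11=0)
  nb .#.#.: next=#  (t=0,i=0, bit10=1)
  nb .#..#: next=#  (t=0,i=2, bit9=1)
  nb .#...: next=#  (t=2,i=6, bit8=1)
  nb ..###: next=#  (t=0,i=4, bit7=1)
  nb ..##.: next=#  (t=2,i=10, bit6=1)
  nb ..#.#: next=.  (t=0,i=12, bit5=0)
  nb ..#..: next=.  (t=2,i=2, bit4=0)
  nb ...##: next=.  (t=2,i=9, bit3=0)
  nb ...#.: next=#  (t=2,i=1, bit2=1)
  nb ....#: next=#  (t=2,i=8, bit1=1)
  nb .....: next=.  (t=4,i=3, bit0=0)
  bits 01100110000101011000011111000110 = 1712687046

1712687046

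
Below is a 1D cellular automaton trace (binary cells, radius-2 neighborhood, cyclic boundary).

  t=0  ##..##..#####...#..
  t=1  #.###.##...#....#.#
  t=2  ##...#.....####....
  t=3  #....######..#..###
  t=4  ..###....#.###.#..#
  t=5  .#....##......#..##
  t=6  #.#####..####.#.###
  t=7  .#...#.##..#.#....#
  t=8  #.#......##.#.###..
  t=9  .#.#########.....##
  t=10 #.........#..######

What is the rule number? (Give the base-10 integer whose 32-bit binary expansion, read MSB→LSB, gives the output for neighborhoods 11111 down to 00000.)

  ##### -> .   bit 31 = 0  t=0,i=10
  ####. -> #   bit 30 = 1  t=0,i=11
  ###.# -> .   bit 29 = 0  t=1,i=4
  ###.. -> .   bit 28 = 0  t=0,i=12
  ##.## -> #   bit 27 = 1  t=1,i=1
  ##.#. -> #   bit 26 = 1  t=4,i=14
  ##..# -> #   bit 25 = 1  t=0,i=2
  ##... -> .   bit 24 = 0  t=0,i=13
  #.### -> .   bit 23 = 0  t=1,i=2
  #.##. -> .   bit 22 = 0  t=1,i=6
  #.#.# -> .   bit 21 = 0  t=6,i=14
  #.#.. -> .   bit 20 = 0  t=4,i=15
  #..## -> #   bit 19 = 1  t=0,i=3
  #..#. -> #   bit 18 = 1  t=3,i=12
  #...# -> .   bit 17 = 0  t=0,i=14
  #.... -> #   bit 16 = 1  t=1,i=13
  .#### -> .   bit 15 = 0  t=0,i=9
  .###. -> .   bit 14 = 0  t=1,i=3
  .##.# -> #   bit 13 = 1  t=1,i=0
  .##.. -> .   bit 12 = 0  t=0,i=1
  .#.## -> .   bit 11 = 0  t=1,i=17
  .#.#. -> #   bit 10 = 1  t=7,i=0
  .#..# -> .   bit 9 = 0  t=0,i=17
  .#... -> #   bit 8 = 1  t=1,i=12
  ..### -> .   bit 7 = 0  t=0,i=8
  ..##. -> #   bit 6 = 1  t=0,i=0
  ..#.# -> .   bit 5 = 0  t=1,i=16
  ..#.. -> #   bit 4 = 1  t=0,i=16
  ...## -> #   bit 3 = 1  t=2,i=10
  ...#. -> .   bit 2 = 0  t=0,i=15
  ....# -> #   bit 1 = 1  t=1,i=14
  ..... -> #   bit 0 = 1  t=2,i=8
  bits 01001110000011010010010101011011 = 1309484379

1309484379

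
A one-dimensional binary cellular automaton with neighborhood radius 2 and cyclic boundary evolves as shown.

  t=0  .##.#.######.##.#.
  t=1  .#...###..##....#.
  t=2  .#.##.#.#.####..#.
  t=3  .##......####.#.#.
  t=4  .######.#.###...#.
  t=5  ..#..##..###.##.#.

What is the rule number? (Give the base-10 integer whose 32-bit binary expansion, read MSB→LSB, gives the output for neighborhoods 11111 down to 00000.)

1670633593

  ##### -> .   bit 31 = 0  t=0,i=8
  ####. -> #   bit 30 = 1  t=0,i=10
  ###.# -> #   bit 29 = 1  t=0,i=11
  ###.. -> .   bit 28 = 0  t=1,i=7
  ##.## -> .   bit 27 = 0  t=0,i=12
  ##.#. -> .   bit 26 = 0  t=0,i=3
  ##..# -> #   bit 25 = 1  t=1,i=8
  ##... -> #   bit 24 = 1  t=1,i=12
  #.### -> #   bit 23 = 1  t=0,i=6
  #.##. -> .   bit 22 = 0  t=0,i=13
  #.#.# -> .   bit 21 = 0  t=0,i=4
  #.#.. -> #   bit 20 = 1  t=0,i=16
  #..## -> .   bit 19 = 0  t=0,i=0
  #..#. -> .   bit 18 = 0  t=1,i=0
  #...# -> #   bit 17 = 1  t=1,i=3
  #.... -> #   bit 16 = 1  t=1,i=13
  .#### -> #   bit 15 = 1  t=0,i=7
  .###. -> #   bit 14 = 1  t=1,i=6
  .##.# -> .   bit 13 = 0  t=0,i=2
  .##.. -> #   bit 12 = 1  t=1,i=11
  .#.## -> #   bit 11 = 1  t=0,i=5
  .#.#. -> .   bit 10 = 0  t=2,i=7
  .#..# -> .   bit 9 = 0  t=0,i=17
  .#... -> .   bit 8 = 0  t=1,i=2
  ..### -> .   bit 7 = 0  t=1,i=5
  ..##. -> #   bit 6 = 1  t=0,i=1
  ..#.# -> #   bit 5 = 1  t=2,i=1
  ..#.. -> #   bit 4 = 1  t=1,i=1
  ...## -> #   bit 3 = 1  t=1,i=4
  ...#. -> .   bit 2 = 0  t=1,i=15
  ....# -> .   bit 1 = 0  t=1,i=14
  ..... -> #   bit 0 = 1  t=3,i=5
  bits 01100011100100111101100001111001 = 1670633593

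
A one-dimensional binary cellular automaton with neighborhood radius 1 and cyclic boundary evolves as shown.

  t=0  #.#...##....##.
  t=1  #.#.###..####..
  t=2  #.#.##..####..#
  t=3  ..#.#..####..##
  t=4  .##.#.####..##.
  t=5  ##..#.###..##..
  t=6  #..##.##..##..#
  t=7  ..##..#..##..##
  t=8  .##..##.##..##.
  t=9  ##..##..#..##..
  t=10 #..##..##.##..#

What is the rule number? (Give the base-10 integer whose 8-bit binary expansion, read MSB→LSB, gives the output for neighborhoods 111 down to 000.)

  ###|#  b7=1 t=1,i=5
  ##.|.  b6=0 t=0,i=7
  #.#|.  b5=0 t=0,i=1
  #..|.  b4=0 t=0,i=3
  .##|#  b3=1 t=0,i=6
  .#.|#  b2=1 t=0,i=0
  ..#|#  b1=1 t=0,i=5
  ...|#  b0=1 t=0,i=4
  bits 10001111 = 143

143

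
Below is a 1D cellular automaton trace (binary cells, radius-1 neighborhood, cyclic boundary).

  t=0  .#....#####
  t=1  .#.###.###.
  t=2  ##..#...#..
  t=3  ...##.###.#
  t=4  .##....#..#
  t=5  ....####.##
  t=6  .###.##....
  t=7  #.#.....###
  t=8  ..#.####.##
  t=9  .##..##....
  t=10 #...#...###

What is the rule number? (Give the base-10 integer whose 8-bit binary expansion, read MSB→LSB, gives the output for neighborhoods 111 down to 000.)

  [7] ### => #  t=0,i=7
  [6] ##. => .  t=0,i=10
  [5] #.# => .  t=0,i=0
  [4] #.. => .  t=0,i=2
  [3] .## => .  t=0,i=6
  [2] .#. => #  t=0,i=1
  [1] ..# => #  t=0,i=5
  [0] ... => #  t=0,i=3
  bits 10000111 = 135

135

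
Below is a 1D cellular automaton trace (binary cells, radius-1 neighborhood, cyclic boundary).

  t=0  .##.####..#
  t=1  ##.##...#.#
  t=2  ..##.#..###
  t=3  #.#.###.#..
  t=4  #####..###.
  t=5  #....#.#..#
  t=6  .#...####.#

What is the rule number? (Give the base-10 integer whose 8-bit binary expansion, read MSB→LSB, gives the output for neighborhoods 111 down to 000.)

  [7] ### => .  t=0,i=5
  [6] ##. => .  t=0,i=2
  [5] #.# => #  t=0,i=0
  [4] #.. => #  t=0,i=8
  [3] .## => #  t=0,i=1
  [2] .#. => #  t=0,i=10
  [1] ..# => .  t=0,i=9
  [0] ... => .  t=1,i=6
  bits 00111100 = 60

60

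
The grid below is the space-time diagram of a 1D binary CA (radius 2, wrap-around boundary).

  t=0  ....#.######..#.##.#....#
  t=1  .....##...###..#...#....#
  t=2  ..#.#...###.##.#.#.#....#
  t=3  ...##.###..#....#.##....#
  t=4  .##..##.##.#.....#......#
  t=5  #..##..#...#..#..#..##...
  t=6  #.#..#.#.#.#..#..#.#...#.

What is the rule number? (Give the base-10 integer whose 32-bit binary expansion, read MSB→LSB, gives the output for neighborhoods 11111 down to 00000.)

  ##### -> .   bit 31 = 0  t=0,i=8
  ####. -> #   bit 30 = 1  t=0,i=10
  ###.# -> .   bit 29 = 0  t=2,i=10
  ###.. -> #   bit 28 = 1  t=0,i=11
  ##.## -> #   bit 27 = 1  t=2,i=11
  ##.#. -> .   bit 26 = 0  t=0,i=18
  ##..# -> #   bit 25 = 1  t=0,i=12
  ##... -> .   bit 24 = 0  t=1,i=7
  #.### -> #   bit 23 = 1  t=0,i=6
  #.##. -> .   bit 22 = 0  t=0,i=16
  #.#.# -> .   bit 21 = 0  t=2,i=15
  #.#.. -> #   bit 20 = 1  t=0,i=19
  #..## -> #   bit 19 = 1  t=4,i=4
  #..#. -> .   bit 18 = 0  t=0,i=13
  #...# -> #   bit 17 = 1  t=1,i=8
  #.... -> .   bit 16 = 0  t=0,i=1
  .#### -> .   bit 15 = 0  t=0,i=7
  .###. -> .   bit 14 = 0  t=1,i=11
  .##.# -> .   bit 13 = 0  t=0,i=17
  .##.. -> .   bit 12 = 0  t=1,i=6
  .#.## -> #   bit 11 = 1  t=0,i=5
  .#.#. -> #   bit 10 = 1  t=2,i=3
  .#..# -> .   bit 9 = 0  t=2,i=0
  .#... -> .   bit 8 = 0  t=0,i=0
  ..### -> #   bit 7 = 1  t=1,i=10
  ..##. -> .   bit 6 = 0  t=1,i=5
  ..#.# -> .   bit 5 = 0  t=0,i=4
  ..#.. -> #   bit 4 = 1  t=0,i=24
  ...## -> #   bit 3 = 1  t=1,i=4
  ...#. -> .   bit 2 = 0  t=0,i=3
  ....# -> .   bit 1 = 0  t=0,i=2
  ..... -> #   bit 0 = 1  t=1,i=2
  bits 01011010100110100000110010011001 = 1520045209

1520045209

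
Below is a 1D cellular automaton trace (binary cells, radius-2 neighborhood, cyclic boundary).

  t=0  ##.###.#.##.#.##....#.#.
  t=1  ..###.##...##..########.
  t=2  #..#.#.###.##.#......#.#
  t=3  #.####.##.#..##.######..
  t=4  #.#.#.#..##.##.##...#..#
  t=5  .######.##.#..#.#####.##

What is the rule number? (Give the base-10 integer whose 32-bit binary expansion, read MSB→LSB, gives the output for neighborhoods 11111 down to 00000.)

  nb #####: next=.  (t=1,i=17, bit31=0)
  nb ####.: next=#  (t=1,i=21, bit30=1)
  nb ###.#: next=.  (t=0,i=5, bit29=0)
  nb ###..: next=.  (t=1,i=22, bit28=0)
  nb ##.##: next=#  (t=0,i=2, bit27=1)
  nb ##.#.: next=#  (t=0,i=6, bit26=1)
  nb ##..#: next=.  (t=1,i=13, bit25=0)
  nb ##...: next=#  (t=0,i=16, bit24=1)
  nb #.###: next=#  (t=0,i=3, bit23=1)
  nb #.##.: next=.  (t=0,i=0, bit22=0)
  nb #.#.#: next=#  (t=0,i=7, bit21=1)
  nb #.#..: next=#  (t=2,i=14, bit20=1)
  nb #..##: next=#  (t=1,i=14, bit19=1)
  nb #..#.: next=#  (t=2,i=2, bit18=1)
  nb #...#: next=#  (t=1,i=0, bit17=1)
  nb #....: next=#  (t=0,i=17, bit16=1)
  nb .####: next=.  (t=1,i=16, bit15=0)
  nb .###.: next=#  (t=0,i=4, bit14=1)
  nb .##.#: next=.  (t=0,i=1, bit13=0)
  nb .##..: next=#  (t=0,i=15, bit12=1)
  nb .#.##: next=.  (t=0,i=8, bit11=0)
  nb .#.#.: next=#  (t=0,i=21, bit10=1)
  nb .#..#: next=.  (t=3,i=11, bit9=0)
  nb .#...: next=.  (t=2,i=15, bit8=0)
  nb ..###: next=.  (t=1,i=2, bit7=0)
  nb ..##.: next=#  (t=1,i=11, bit6=1)
  nb ..#.#: next=#  (t=0,i=20, bit5=1)
  nb ..#..: next=#  (t=4,i=20, bit4=1)
  nb ...##: next=.  (t=1,i=1, bit3=0)
  nb ...#.: next=#  (t=0,i=19, bit2=1)
  nb ....#: next=#  (t=0,i=18, bit1=1)
  nb .....: next=#  (t=2,i=17, bit0=1)
  bits 01001101101111110101010001110111 = 1304384631

1304384631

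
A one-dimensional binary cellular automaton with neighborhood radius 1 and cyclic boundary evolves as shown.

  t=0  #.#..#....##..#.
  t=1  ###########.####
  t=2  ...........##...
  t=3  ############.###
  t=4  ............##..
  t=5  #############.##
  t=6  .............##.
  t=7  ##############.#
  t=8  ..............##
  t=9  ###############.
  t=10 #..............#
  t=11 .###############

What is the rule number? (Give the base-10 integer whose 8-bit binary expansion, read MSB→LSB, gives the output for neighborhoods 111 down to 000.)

63

  ###|.  b7=0 t=1,i=0
  ##.|.  b6=0 t=0,i=11
  #.#|#  b5=1 t=0,i=1
  #..|#  b4=1 t=0,i=3
  .##|#  b3=1 t=0,i=10
  .#.|#  b2=1 t=0,i=0
  ..#|#  b1=1 t=0,i=4
  ...|#  b0=1 t=0,i=7
  bits 00111111 = 63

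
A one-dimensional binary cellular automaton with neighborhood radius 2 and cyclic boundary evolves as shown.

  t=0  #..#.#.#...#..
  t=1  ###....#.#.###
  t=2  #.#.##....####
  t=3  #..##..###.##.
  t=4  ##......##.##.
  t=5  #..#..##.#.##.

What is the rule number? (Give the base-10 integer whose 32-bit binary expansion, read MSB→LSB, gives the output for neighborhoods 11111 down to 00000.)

2966940186

  ##### -> #   bit 31 = 1  t=1,i=0
  ####. -> .   bit 30 = 0  t=1,i=1
  ###.# -> #   bit 29 = 1  t=2,i=0
  ###.. -> #   bit 28 = 1  t=1,i=2
  ##.## -> .   bit 27 = 0  t=3,i=10
  ##.#. -> .   bit 26 = 0  t=2,i=1
  ##..# -> .   bit 25 = 0  t=3,i=5
  ##... -> .   bit 24 = 0  t=1,i=3
  #.### -> #   bit 23 = 1  t=1,i=11
  #.##. -> #   bit 22 = 1  t=2,i=4
  #.#.# -> .   bit 21 = 0  t=0,i=5
  #.#.. -> #   bit 20 = 1  t=0,i=7
  #..## -> .   bit 19 = 0  t=3,i=2
  #..#. -> #   bit 18 = 1  t=0,i=2
  #...# -> #   bit 17 = 1  t=0,i=9
  #.... -> #   bit 16 = 1  t=1,i=4
  .#### -> #   bit 15 = 1  t=1,i=12
  .###. -> #   bit 14 = 1  t=3,i=8
  .##.# -> #   bit 13 = 1  t=3,i=12
  .##.. -> .   bit 12 = 0  t=2,i=5
  .#.## -> #   bit 11 = 1  t=1,i=10
  .#.#. -> .   bit 10 = 0  t=0,i=4
  .#..# -> #   bit 9 = 1  t=0,i=1
  .#... -> .   bit 8 = 0  t=0,i=8
  ..### -> .   bit 7 = 0  t=2,i=10
  ..##. -> .   bit 6 = 0  t=3,i=3
  ..#.# -> .   bit 5 = 0  t=0,i=3
  ..#.. -> #   bit 4 = 1  t=0,i=0
  ...## -> #   bit 3 = 1  t=2,i=9
  ...#. -> .   bit 2 = 0  t=0,i=10
  ....# -> #   bit 1 = 1  t=1,i=5
  ..... -> .   bit 0 = 0  t=4,i=4
  bits 10110000110101111110101000011010 = 2966940186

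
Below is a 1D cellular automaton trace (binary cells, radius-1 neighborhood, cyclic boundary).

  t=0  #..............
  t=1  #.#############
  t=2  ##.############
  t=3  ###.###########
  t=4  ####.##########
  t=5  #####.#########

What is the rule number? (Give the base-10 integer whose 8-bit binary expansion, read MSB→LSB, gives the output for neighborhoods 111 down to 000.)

  ### -> #   bit 7 = 1  t=1,i=3
  ##. -> #   bit 6 = 1  t=1,i=0
  #.# -> #   bit 5 = 1  t=1,i=1
  #.. -> .   bit 4 = 0  t=0,i=1
  .## -> .   bit 3 = 0  t=1,i=2
  .#. -> #   bit 2 = 1  t=0,i=0
  ..# -> #   bit 1 = 1  t=0,i=14
  ... -> #   bit 0 = 1  t=0,i=2
  bits 11100111 = 231

231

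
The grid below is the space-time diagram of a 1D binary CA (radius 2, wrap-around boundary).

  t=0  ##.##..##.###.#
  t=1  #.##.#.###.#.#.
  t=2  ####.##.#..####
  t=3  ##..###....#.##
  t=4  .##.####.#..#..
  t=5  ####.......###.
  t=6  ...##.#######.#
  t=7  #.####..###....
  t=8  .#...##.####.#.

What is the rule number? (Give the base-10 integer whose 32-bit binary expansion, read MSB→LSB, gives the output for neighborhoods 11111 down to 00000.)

  ##### -> #   bit 31 = 1  t=2,i=0
  ####. -> .   bit 30 = 0  t=2,i=2
  ###.# -> .   bit 29 = 0  t=0,i=1
  ###.. -> #   bit 28 = 1  t=3,i=1
  ##.## -> #   bit 27 = 1  t=0,i=2
  ##.#. -> .   bit 26 = 0  t=1,i=4
  ##..# -> #   bit 25 = 1  t=0,i=5
  ##... -> #   bit 24 = 1  t=3,i=7
  #.### -> .   bit 23 = 0  t=0,i=10
  #.##. -> #   bit 22 = 1  t=0,i=3
  #.#.# -> #   bit 21 = 1  t=1,i=0
  #.#.. -> .   bit 20 = 0  t=2,i=8
  #..## -> .   bit 19 = 0  t=0,i=6
  #..#. -> #   bit 18 = 1  t=4,i=11
  #...# -> .   bit 17 = 0  t=4,i=14
  #.... -> .   bit 16 = 0  t=3,i=8
  .#### -> .   bit 15 = 0  t=2,i=12
  .###. -> #   bit 14 = 1  t=0,i=0
  .##.# -> #   bit 13 = 1  t=0,i=8
  .##.. -> .   bit 12 = 0  t=0,i=4
  .#.## -> #   bit 11 = 1  t=1,i=1
  .#.#. -> #   bit 10 = 1  t=1,i=12
  .#..# -> .   bit 9 = 0  t=2,i=9
  .#... -> #   bit 8 = 1  t=4,i=13
  ..### -> #   bit 7 = 1  t=2,i=11
  ..##. -> #   bit 6 = 1  t=0,i=7
  ..#.# -> .   bit 5 = 0  t=3,i=11
  ..#.. -> #   bit 4 = 1  t=4,i=12
  ...## -> #   bit 3 = 1  t=4,i=0
  ...#. -> .   bit 2 = 0  t=3,i=10
  ....# -> #   bit 1 = 1  t=3,i=9
  ..... -> #   bit 0 = 1  t=5,i=6
  bits 10011011011001000110110111011011 = 2607050203

2607050203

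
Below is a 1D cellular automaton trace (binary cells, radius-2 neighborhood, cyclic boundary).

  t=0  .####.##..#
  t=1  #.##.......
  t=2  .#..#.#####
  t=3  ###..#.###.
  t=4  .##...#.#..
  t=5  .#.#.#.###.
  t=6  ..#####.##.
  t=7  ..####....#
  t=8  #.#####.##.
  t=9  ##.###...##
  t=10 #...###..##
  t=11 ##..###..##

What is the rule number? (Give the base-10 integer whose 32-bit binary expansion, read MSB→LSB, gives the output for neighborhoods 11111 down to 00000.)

  [31] ##### => #  t=2,i=8
  [30] ####. => #  t=0,i=3
  [29] ###.# => .  t=0,i=4
  [28] ###.. => #  t=3,i=2
  [27] ##.## => .  t=0,i=5
  [26] ##.#. => #  t=2,i=0
  [25] ##..# => .  t=0,i=8
  [24] ##... => #  t=1,i=4
  [23] #.### => .  t=0,i=1
  [22] #.##. => .  t=0,i=6
  [21] #.#.# => #  t=5,i=3
  [20] #.#.. => #  t=2,i=1
  [19] #..## => .  t=7,i=1
  [18] #..#. => .  t=0,i=9
  [17] #...# => .  t=4,i=4
  [16] #.... => .  t=1,i=5
  [15] .#### => #  t=0,i=2
  [14] .###. => #  t=3,i=1
  [13] .##.# => #  t=8,i=9
  [12] .##.. => .  t=0,i=7
  [11] .#.## => #  t=0,i=0
  [10] .#.#. => #  t=4,i=7
  [9] .#..# => #  t=2,i=2
  [8] .#... => #  t=4,i=9
  [7] ..### => #  t=6,i=2
  [6] ..##. => #  t=4,i=1
  [5] ..#.# => .  t=0,i=10
  [4] ..#.. => .  t=7,i=10
  [3] ...## => .  t=4,i=0
  [2] ...#. => #  t=1,i=10
  [1] ....# => #  t=1,i=9
  [0] ..... => #  t=1,i=6
  bits 11010101001100001110111111000111 = 3576754119

3576754119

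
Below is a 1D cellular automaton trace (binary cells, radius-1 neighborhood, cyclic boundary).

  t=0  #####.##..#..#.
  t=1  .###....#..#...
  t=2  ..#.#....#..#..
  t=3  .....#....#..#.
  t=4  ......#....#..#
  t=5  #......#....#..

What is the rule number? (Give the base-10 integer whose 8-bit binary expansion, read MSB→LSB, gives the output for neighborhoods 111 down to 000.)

  nb ###: next=#  (t=0,i=1, bit7=1)
  nb ##.: next=.  (t=0,i=4, bit6=0)
  nb #.#: next=.  (t=0,i=5, bit5=0)
  nb #..: next=#  (t=0,i=8, bit4=1)
  nb .##: next=.  (t=0,i=0, bit3=0)
  nb .#.: next=.  (t=0,i=10, bit2=0)
  nb ..#: next=.  (t=0,i=9, bit1=0)
  nb ...: next=.  (t=1,i=5, bit0=0)
  bits 10010000 = 144

144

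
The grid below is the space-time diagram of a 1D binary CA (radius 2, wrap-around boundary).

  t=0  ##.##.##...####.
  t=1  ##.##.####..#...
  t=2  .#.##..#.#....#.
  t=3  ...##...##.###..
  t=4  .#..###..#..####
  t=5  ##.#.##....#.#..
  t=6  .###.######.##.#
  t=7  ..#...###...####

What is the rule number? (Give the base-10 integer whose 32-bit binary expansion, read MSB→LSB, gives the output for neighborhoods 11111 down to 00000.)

  [31] ##### => #  t=6,i=7
  [30] ####. => .  t=0,i=13
  [29] ###.# => .  t=0,i=14
  [28] ###.. => #  t=1,i=9
  [27] ##.## => .  t=0,i=2
  [26] ##.#. => #  t=4,i=0
  [25] ##..# => .  t=1,i=10
  [24] ##... => #  t=0,i=8
  [23] #.### => .  t=1,i=6
  [22] #.##. => #  t=0,i=0
  [21] #.#.# => #  t=5,i=3
  [20] #.#.. => #  t=2,i=9
  [19] #..## => #  t=4,i=3
  [18] #..#. => .  t=1,i=11
  [17] #...# => #  t=0,i=9
  [16] #.... => #  t=2,i=11
  [15] .#### => #  t=0,i=12
  [14] .###. => #  t=3,i=12
  [13] .##.# => #  t=0,i=1
  [12] .##.. => #  t=0,i=7
  [11] .#.## => .  t=2,i=2
  [10] .#.#. => #  t=2,i=8
  [9] .#..# => .  t=2,i=15
  [8] .#... => .  t=1,i=13
  [7] ..### => .  t=0,i=11
  [6] ..##. => .  t=1,i=0
  [5] ..#.# => .  t=2,i=1
  [4] ..#.. => .  t=1,i=12
  [3] ...## => .  t=0,i=10
  [2] ...#. => #  t=2,i=13
  [1] ....# => #  t=2,i=12
  [0] ..... => .  t=3,i=0
  bits 10010101011110111111010000000110 = 2507928582

2507928582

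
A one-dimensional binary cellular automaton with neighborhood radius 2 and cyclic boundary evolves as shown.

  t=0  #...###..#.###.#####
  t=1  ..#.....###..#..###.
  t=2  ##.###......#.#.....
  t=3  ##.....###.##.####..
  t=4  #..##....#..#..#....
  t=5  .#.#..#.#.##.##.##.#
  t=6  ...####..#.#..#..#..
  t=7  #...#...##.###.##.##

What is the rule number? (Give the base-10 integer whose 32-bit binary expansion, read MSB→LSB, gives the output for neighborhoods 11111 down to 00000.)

  nb #####: next=#  (t=0,i=17, bit31=1)
  nb ####.: next=.  (t=0,i=19, bit30=0)
  nb ###.#: next=#  (t=0,i=13, bit29=1)
  nb ###..: next=.  (t=0,i=0, bit28=0)
  nb ##.##: next=.  (t=0,i=14, bit27=0)
  nb ##.#.: next=.  (t=5,i=18, bit26=0)
  nb ##..#: next=.  (t=0,i=7, bit25=0)
  nb ##...: next=.  (t=0,i=1, bit24=0)
  nb #.###: next=.  (t=0,i=11, bit23=0)
  nb #.##.: next=.  (t=3,i=11, bit22=0)
  nb #.#.#: next=.  (t=5,i=1, bit21=0)
  nb #.#..: next=#  (t=2,i=14, bit20=1)
  nb #..##: next=.  (t=1,i=15, bit19=0)
  nb #..#.: next=#  (t=0,i=8, bit18=1)
  nb #...#: next=#  (t=0,i=2, bit17=1)
  nb #....: next=#  (t=1,i=4, bit16=1)
  nb .####: next=#  (t=0,i=16, bit15=1)
  nb .###.: next=.  (t=0,i=5, bit14=0)
  nb .##.#: next=#  (t=2,i=1, bit13=1)
  nb .##..: next=.  (t=3,i=1, bit12=0)
  nb .#.##: next=#  (t=0,i=10, bit11=1)
  nb .#.#.: next=.  (t=2,i=13, bit10=0)
  nb .#..#: next=#  (t=1,i=14, bit9=1)
  nb .#...: next=#  (t=1,i=3, bit8=1)
  nb ..###: next=.  (t=0,i=4, bit7=0)
  nb ..##.: next=#  (t=2,i=0, bit6=1)
  nb ..#.#: next=#  (t=0,i=9, bit5=1)
  nb ..#..: next=.  (t=1,i=2, bit4=0)
  nb ...##: next=.  (t=0,i=3, bit3=0)
  nb ...#.: next=#  (t=1,i=1, bit2=1)
  nb ....#: next=.  (t=1,i=6, bit1=0)
  nb .....: next=#  (t=1,i=5, bit0=1)
  bits 10100000000101111010101101100101 = 2685905765

2685905765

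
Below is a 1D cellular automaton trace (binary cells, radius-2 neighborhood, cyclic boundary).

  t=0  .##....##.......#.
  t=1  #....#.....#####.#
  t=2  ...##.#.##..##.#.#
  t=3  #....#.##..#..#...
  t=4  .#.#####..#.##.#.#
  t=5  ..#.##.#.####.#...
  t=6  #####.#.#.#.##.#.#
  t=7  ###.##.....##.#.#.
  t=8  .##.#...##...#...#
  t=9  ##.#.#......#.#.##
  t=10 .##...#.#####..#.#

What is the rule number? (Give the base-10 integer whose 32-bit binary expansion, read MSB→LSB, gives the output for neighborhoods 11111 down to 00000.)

3024931623

  [31] ##### => #  t=1,i=13
  [30] ####. => .  t=1,i=14
  [29] ###.# => #  t=1,i=15
  [28] ###.. => #  t=4,i=7
  [27] ##.## => .  t=1,i=16
  [26] ##.#. => #  t=2,i=5
  [25] ##..# => .  t=2,i=10
  [24] ##... => .  t=0,i=3
  [23] #.### => .  t=4,i=3
  [22] #.##. => #  t=1,i=17
  [21] #.#.# => .  t=2,i=6
  [20] #.#.. => .  t=2,i=17
  [19] #..## => #  t=0,i=0
  [18] #..#. => #  t=3,i=10
  [17] #...# => .  t=2,i=1
  [16] #.... => .  t=0,i=4
  [15] .#### => #  t=1,i=12
  [14] .###. => #  t=7,i=1
  [13] .##.# => .  t=2,i=4
  [12] .##.. => .  t=0,i=2
  [11] .#.## => #  t=2,i=7
  [10] .#.#. => .  t=2,i=16
  [9] .#..# => #  t=0,i=17
  [8] .#... => #  t=1,i=6
  [7] ..### => .  t=1,i=11
  [6] ..##. => .  t=0,i=1
  [5] ..#.# => #  t=3,i=5
  [4] ..#.. => .  t=0,i=16
  [3] ...## => .  t=0,i=6
  [2] ...#. => #  t=0,i=15
  [1] ....# => #  t=0,i=5
  [0] ..... => #  t=0,i=11
  bits 10110100010011001100101100100111 = 3024931623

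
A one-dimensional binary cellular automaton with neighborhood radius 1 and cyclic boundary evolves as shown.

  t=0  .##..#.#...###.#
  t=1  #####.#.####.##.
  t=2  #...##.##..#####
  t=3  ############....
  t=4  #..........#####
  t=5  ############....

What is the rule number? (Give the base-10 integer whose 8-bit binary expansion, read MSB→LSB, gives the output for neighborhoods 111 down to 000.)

123

  nb ###: next=.  (t=0,i=12, bit7=0)
  nb ##.: next=#  (t=0,i=2, bit6=1)
  nb #.#: next=#  (t=0,i=0, bit5=1)
  nb #..: next=#  (t=0,i=3, bit4=1)
  nb .##: next=#  (t=0,i=1, bit3=1)
  nb .#.: next=.  (t=0,i=5, bit2=0)
  nb ..#: next=#  (t=0,i=4, bit1=1)
  nb ...: next=#  (t=0,i=9, bit0=1)
  bits 01111011 = 123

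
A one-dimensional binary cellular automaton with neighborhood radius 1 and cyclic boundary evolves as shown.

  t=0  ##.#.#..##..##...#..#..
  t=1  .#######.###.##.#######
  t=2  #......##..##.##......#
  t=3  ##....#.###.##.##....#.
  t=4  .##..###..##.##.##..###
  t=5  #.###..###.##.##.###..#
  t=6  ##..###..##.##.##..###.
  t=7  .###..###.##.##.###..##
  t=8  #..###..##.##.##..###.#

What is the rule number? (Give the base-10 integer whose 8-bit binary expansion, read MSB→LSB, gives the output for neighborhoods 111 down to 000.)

118

  [7] ### => .  t=1,i=2
  [6] ##. => #  t=0,i=1
  [5] #.# => #  t=0,i=2
  [4] #.. => #  t=0,i=6
  [3] .## => .  t=0,i=0
  [2] .#. => #  t=0,i=3
  [1] ..# => #  t=0,i=7
  [0] ... => .  t=0,i=15
  bits 01110110 = 118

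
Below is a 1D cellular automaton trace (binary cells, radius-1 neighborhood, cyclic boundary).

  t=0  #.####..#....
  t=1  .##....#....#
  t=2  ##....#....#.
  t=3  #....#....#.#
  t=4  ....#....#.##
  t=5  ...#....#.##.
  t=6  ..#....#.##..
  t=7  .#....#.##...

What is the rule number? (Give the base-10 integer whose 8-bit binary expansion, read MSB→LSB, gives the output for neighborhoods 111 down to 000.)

42

  nb ###: next=.  (t=0,i=3, bit7=0)
  nb ##.: next=.  (t=0,i=5, bit6=0)
  nb #.#: next=#  (t=0,i=1, bit5=1)
  nb #..: next=.  (t=0,i=6, bit4=0)
  nb .##: next=#  (t=0,i=2, bit3=1)
  nb .#.: next=.  (t=0,i=0, bit2=0)
  nb ..#: next=#  (t=0,i=7, bit1=1)
  nb ...: next=.  (t=0,i=10, bit0=0)
  bits 00101010 = 42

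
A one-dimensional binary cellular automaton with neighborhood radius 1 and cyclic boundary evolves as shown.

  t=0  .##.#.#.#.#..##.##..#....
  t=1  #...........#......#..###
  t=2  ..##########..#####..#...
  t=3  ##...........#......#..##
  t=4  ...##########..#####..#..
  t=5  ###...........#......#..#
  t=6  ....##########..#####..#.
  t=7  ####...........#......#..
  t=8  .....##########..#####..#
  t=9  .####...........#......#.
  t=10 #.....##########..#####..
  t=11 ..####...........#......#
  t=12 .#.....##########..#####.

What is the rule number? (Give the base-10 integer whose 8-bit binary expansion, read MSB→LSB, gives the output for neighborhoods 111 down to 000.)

3

  ###|.  b7=0 t=1,i=23
  ##.|.  b6=0 t=0,i=2
  #.#|.  b5=0 t=0,i=3
  #..|.  b4=0 t=0,i=11
  .##|.  b3=0 t=0,i=1
  .#.|.  b2=0 t=0,i=4
  ..#|#  b1=1 t=0,i=0
  ...|#  b0=1 t=0,i=22
  bits 00000011 = 3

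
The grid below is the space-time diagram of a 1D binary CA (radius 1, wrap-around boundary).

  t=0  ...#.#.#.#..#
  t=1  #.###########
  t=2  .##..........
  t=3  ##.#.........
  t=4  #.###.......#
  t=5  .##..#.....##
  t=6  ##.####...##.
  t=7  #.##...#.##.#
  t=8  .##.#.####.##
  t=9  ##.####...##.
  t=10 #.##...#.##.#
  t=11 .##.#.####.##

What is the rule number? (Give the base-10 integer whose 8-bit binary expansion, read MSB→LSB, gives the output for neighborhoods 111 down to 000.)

62

  nb ###: next=.  (t=1,i=3, bit7=0)
  nb ##.: next=.  (t=1,i=0, bit6=0)
  nb #.#: next=#  (t=0,i=4, bit5=1)
  nb #..: next=#  (t=0,i=0, bit4=1)
  nb .##: next=#  (t=1,i=2, bit3=1)
  nb .#.: next=#  (t=0,i=3, bit2=1)
  nb ..#: next=#  (t=0,i=2, bit1=1)
  nb ...: next=.  (t=0,i=1, bit0=0)
  bits 00111110 = 62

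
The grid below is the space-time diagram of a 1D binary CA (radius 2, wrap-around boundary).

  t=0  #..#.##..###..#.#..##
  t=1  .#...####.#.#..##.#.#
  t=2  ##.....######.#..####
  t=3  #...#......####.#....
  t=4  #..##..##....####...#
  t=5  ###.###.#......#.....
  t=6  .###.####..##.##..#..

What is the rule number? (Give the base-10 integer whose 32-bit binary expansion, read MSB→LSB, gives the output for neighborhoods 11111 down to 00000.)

1853379605

  nb #####: next=.  (t=2,i=9, bit31=0)
  nb ####.: next=#  (t=1,i=7, bit30=1)
  nb ###.#: next=#  (t=1,i=8, bit29=1)
  nb ###..: next=.  (t=0,i=0, bit28=0)
  nb ##.##: next=#  (t=5,i=3, bit27=1)
  nb ##.#.: next=#  (t=1,i=9, bit26=1)
  nb ##..#: next=#  (t=0,i=1, bit25=1)
  nb ##...: next=.  (t=2,i=2, bit24=0)
  nb #.###: next=.  (t=5,i=4, bit23=0)
  nb #.##.: next=#  (t=0,i=5, bit22=1)
  nb #.#.#: next=#  (t=1,i=10, bit21=1)
  nb #.#..: next=#  (t=0,i=16, bit20=1)
  nb #..##: next=#  (t=0,i=8, bit19=1)
  nb #..#.: next=.  (t=0,i=2, bit18=0)
  nb #...#: next=.  (t=1,i=3, bit17=0)
  nb #....: next=.  (t=2,i=3, bit16=0)
  nb .####: next=.  (t=1,i=6, bit15=0)
  nb .###.: next=#  (t=0,i=10, bit14=1)
  nb .##.#: next=.  (t=1,i=16, bit13=0)
  nb .##..: next=#  (t=0,i=6, bit12=1)
  nb .#.##: next=.  (t=0,i=4, bit11=0)
  nb .#.#.: next=#  (t=0,i=15, bit10=1)
  nb .#..#: next=.  (t=0,i=17, bit9=0)
  nb .#...: next=.  (t=1,i=2, bit8=0)
  nb ..###: next=.  (t=0,i=9, bit7=0)
  nb ..##.: next=.  (t=1,i=15, bit6=0)
  nb ..#.#: next=.  (t=0,i=3, bit5=0)
  nb ..#..: next=#  (t=3,i=0, bit4=1)
  nb ...##: next=.  (t=1,i=4, bit3=0)
  nb ...#.: next=#  (t=3,i=3, bit2=1)
  nb ....#: next=.  (t=2,i=5, bit1=0)
  nb .....: next=#  (t=2,i=4, bit0=1)
  bits 01101110011110000101010000010101 = 1853379605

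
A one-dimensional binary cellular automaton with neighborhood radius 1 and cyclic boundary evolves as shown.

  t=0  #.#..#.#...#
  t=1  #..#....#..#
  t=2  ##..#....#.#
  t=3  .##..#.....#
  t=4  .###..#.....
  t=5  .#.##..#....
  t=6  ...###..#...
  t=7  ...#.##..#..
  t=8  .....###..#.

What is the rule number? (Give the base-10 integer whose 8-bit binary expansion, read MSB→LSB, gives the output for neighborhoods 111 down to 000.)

  nb ###: next=.  (t=2,i=0, bit7=0)
  nb ##.: next=#  (t=0,i=0, bit6=1)
  nb #.#: next=.  (t=0,i=1, bit5=0)
  nb #..: next=#  (t=0,i=3, bit4=1)
  nb .##: next=#  (t=0,i=11, bit3=1)
  nb .#.: next=.  (t=0,i=2, bit2=0)
  nb ..#: next=.  (t=0,i=4, bit1=0)
  nb ...: next=.  (t=0,i=9, bit0=0)
  bits 01011000 = 88

88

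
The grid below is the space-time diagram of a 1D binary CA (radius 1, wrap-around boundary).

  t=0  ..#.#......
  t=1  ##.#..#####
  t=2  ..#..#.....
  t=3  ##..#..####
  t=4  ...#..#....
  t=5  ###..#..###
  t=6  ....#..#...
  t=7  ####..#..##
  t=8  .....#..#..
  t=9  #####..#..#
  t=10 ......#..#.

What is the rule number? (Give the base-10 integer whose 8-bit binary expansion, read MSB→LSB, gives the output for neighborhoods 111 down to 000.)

  ###|.  b7=0 t=1,i=0
  ##.|.  b6=0 t=1,i=1
  #.#|#  b5=1 t=0,i=3
  #..|.  b4=0 t=0,i=5
  .##|.  b3=0 t=1,i=6
  .#.|.  b2=0 t=0,i=2
  ..#|#  b1=1 t=0,i=1
  ...|#  b0=1 t=0,i=0
  bits 00100011 = 35

35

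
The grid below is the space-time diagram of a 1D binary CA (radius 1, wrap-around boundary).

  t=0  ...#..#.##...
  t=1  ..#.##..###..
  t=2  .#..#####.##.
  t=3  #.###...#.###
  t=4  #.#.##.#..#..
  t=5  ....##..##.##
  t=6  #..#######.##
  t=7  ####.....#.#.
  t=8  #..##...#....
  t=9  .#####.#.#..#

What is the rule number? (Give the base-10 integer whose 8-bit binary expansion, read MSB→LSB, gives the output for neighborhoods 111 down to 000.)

  ###|.  b7=0 t=1,i=9
  ##.|#  b6=1 t=0,i=9
  #.#|.  b5=0 t=0,i=7
  #..|#  b4=1 t=0,i=4
  .##|#  b3=1 t=0,i=8
  .#.|.  b2=0 t=0,i=3
  ..#|#  b1=1 t=0,i=2
  ...|.  b0=0 t=0,i=0
  bits 01011010 = 90

90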